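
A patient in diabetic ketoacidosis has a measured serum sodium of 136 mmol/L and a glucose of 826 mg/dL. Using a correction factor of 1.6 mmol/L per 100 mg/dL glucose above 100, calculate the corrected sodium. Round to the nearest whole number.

148 mmol/L

Corrected Na = measured Na + 1.6 · (glucose − 100)/100
= 136 + 1.6 · (826 − 100)/100
= 136 + 11.6
= 147.6 mmol/L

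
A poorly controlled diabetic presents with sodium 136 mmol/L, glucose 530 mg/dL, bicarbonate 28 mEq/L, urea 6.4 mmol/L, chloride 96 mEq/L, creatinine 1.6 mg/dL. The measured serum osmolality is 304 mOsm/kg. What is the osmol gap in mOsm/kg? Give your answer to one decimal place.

Calculated osmolality = 2·Na + glucose/18 + urea
= 2·136 + 530/18 + 6.4
= 272 + 29.44 + 6.40
= 307.84 mOsm/kg ≈ 307.8 mOsm/kg
Osmolar gap = measured − calculated = 304 − 307.8 = -3.8 mOsm/kg

-3.8 mOsm/kg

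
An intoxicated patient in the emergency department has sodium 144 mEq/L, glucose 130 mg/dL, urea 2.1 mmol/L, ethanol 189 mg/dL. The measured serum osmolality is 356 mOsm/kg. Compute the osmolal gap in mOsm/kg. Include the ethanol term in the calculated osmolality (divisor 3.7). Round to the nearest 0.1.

Calculated osmolality = 2·Na + glucose/18 + urea + ethanol/3.7
= 2·144 + 130/18 + 2.1 + 189/3.7
= 288 + 7.22 + 2.10 + 51.08
= 348.4 mOsm/kg ≈ 348.4 mOsm/kg
Osmolar gap = measured − calculated = 356 − 348.4 = 7.6 mOsm/kg

7.6 mOsm/kg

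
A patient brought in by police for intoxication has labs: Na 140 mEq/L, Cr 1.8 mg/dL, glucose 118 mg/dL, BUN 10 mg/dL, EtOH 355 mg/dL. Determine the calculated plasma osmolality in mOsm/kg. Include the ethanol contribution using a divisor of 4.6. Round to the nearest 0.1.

Calculated osmolality = 2·Na + glucose/18 + BUN/2.8 + ethanol/4.6
= 2·140 + 118/18 + 10/2.8 + 355/4.6
= 280 + 6.56 + 3.57 + 77.17
= 367.3 mOsm/kg

367.3 mOsm/kg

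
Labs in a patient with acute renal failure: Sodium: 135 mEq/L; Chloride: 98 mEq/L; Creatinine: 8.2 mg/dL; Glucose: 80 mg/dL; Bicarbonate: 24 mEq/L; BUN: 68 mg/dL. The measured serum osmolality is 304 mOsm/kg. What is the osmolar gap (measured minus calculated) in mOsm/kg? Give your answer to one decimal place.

Calculated osmolality = 2·Na + glucose/18 + BUN/2.8
= 2·135 + 80/18 + 68/2.8
= 270 + 4.44 + 24.29
= 298.73 mOsm/kg ≈ 298.7 mOsm/kg
Osmolar gap = measured − calculated = 304 − 298.7 = 5.3 mOsm/kg

5.3 mOsm/kg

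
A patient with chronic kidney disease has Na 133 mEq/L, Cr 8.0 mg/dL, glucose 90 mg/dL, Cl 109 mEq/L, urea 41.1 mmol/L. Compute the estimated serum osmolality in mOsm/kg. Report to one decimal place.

312.1 mOsm/kg

Calculated osmolality = 2·Na + glucose/18 + urea
= 2·133 + 90/18 + 41.1
= 266 + 5 + 41.10
= 312.1 mOsm/kg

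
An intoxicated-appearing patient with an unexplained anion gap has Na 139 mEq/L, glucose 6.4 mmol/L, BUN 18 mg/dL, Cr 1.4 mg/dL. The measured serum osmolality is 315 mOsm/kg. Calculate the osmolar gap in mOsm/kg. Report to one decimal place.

Calculated osmolality = 2·Na + glucose + BUN/2.8
= 2·139 + 6.4 + 18/2.8
= 278 + 6.40 + 6.43
= 290.83 mOsm/kg ≈ 290.8 mOsm/kg
Osmolar gap = measured − calculated = 315 − 290.8 = 24.2 mOsm/kg

24.2 mOsm/kg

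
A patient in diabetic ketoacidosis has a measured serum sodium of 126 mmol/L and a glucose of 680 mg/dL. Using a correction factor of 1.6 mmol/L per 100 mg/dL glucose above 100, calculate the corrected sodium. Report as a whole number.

Corrected Na = measured Na + 1.6 · (glucose − 100)/100
= 126 + 1.6 · (680 − 100)/100
= 126 + 9.3
= 135.3 mmol/L

135 mmol/L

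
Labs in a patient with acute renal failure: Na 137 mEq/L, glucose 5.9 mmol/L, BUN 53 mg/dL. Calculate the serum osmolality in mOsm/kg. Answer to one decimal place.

298.8 mOsm/kg

Calculated osmolality = 2·Na + glucose + BUN/2.8
= 2·137 + 5.9 + 53/2.8
= 274 + 5.90 + 18.93
= 298.83 mOsm/kg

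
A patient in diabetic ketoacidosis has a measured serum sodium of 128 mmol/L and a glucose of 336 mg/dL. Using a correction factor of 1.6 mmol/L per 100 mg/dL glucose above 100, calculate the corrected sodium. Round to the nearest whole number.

Corrected Na = measured Na + 1.6 · (glucose − 100)/100
= 128 + 1.6 · (336 − 100)/100
= 128 + 3.8
= 131.8 mmol/L

132 mmol/L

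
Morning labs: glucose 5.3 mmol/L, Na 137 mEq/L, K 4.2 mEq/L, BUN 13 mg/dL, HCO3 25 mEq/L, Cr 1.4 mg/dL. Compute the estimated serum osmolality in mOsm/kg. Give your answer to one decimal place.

Calculated osmolality = 2·Na + glucose + BUN/2.8
= 2·137 + 5.3 + 13/2.8
= 274 + 5.30 + 4.64
= 283.94 mOsm/kg

283.9 mOsm/kg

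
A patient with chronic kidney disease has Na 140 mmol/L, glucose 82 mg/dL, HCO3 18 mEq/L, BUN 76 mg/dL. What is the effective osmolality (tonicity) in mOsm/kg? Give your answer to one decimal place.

Effective osmolality excludes urea (freely permeant across cell membranes):
2·Na + glucose/18
= 2·140 + 82/18
= 280 + 4.56
= 284.56 mOsm/kg

284.6 mOsm/kg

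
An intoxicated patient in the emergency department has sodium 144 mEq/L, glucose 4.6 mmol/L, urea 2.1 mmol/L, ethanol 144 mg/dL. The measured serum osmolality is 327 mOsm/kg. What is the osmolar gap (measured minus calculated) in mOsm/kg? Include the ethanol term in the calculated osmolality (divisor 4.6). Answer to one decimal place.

1.0 mOsm/kg

Calculated osmolality = 2·Na + glucose + urea + ethanol/4.6
= 2·144 + 4.6 + 2.1 + 144/4.6
= 288 + 4.60 + 2.10 + 31.30
= 326 mOsm/kg ≈ 326.0 mOsm/kg
Osmolar gap = measured − calculated = 327 − 326.0 = 1.0 mOsm/kg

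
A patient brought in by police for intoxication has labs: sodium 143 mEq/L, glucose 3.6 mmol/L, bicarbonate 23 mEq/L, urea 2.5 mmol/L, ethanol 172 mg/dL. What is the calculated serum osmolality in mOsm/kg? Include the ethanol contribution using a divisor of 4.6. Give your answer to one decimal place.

Calculated osmolality = 2·Na + glucose + urea + ethanol/4.6
= 2·143 + 3.6 + 2.5 + 172/4.6
= 286 + 3.60 + 2.50 + 37.39
= 329.49 mOsm/kg

329.5 mOsm/kg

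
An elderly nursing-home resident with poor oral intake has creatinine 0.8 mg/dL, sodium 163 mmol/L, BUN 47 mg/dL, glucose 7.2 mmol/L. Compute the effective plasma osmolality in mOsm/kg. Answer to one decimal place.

Effective osmolality excludes urea (freely permeant across cell membranes):
2·Na + glucose
= 2·163 + 7.2
= 326 + 7.2
= 333.2 mOsm/kg

333.2 mOsm/kg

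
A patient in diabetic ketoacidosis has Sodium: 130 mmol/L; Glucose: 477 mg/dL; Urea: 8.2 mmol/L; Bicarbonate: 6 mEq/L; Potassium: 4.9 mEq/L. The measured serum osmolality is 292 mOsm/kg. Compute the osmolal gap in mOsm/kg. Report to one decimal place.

Calculated osmolality = 2·Na + glucose/18 + urea
= 2·130 + 477/18 + 8.2
= 260 + 26.50 + 8.20
= 294.7 mOsm/kg ≈ 294.7 mOsm/kg
Osmolar gap = measured − calculated = 292 − 294.7 = -2.7 mOsm/kg

-2.7 mOsm/kg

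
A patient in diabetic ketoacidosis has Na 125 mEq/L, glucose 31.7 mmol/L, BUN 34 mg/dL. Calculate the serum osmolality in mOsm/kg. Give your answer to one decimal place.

Calculated osmolality = 2·Na + glucose + BUN/2.8
= 2·125 + 31.7 + 34/2.8
= 250 + 31.70 + 12.14
= 293.84 mOsm/kg

293.8 mOsm/kg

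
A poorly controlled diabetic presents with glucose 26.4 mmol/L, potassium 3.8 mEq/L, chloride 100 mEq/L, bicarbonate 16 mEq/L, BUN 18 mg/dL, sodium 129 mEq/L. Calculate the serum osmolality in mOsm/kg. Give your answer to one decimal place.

290.8 mOsm/kg

Calculated osmolality = 2·Na + glucose + BUN/2.8
= 2·129 + 26.4 + 18/2.8
= 258 + 26.40 + 6.43
= 290.83 mOsm/kg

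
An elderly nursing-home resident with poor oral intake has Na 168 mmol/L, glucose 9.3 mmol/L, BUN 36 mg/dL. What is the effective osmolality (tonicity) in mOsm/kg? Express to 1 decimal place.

345.3 mOsm/kg

Effective osmolality excludes urea (freely permeant across cell membranes):
2·Na + glucose
= 2·168 + 9.3
= 336 + 9.3
= 345.3 mOsm/kg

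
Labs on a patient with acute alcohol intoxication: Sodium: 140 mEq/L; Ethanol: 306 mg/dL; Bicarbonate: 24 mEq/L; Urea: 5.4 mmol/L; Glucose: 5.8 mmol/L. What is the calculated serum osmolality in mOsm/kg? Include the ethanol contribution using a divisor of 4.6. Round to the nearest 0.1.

Calculated osmolality = 2·Na + glucose + urea + ethanol/4.6
= 2·140 + 5.8 + 5.4 + 306/4.6
= 280 + 5.80 + 5.40 + 66.52
= 357.72 mOsm/kg

357.7 mOsm/kg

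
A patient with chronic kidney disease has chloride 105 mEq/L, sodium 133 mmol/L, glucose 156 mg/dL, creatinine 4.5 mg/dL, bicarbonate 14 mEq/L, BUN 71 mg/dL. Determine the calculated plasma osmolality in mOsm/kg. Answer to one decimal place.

Calculated osmolality = 2·Na + glucose/18 + BUN/2.8
= 2·133 + 156/18 + 71/2.8
= 266 + 8.67 + 25.36
= 300.03 mOsm/kg

300.0 mOsm/kg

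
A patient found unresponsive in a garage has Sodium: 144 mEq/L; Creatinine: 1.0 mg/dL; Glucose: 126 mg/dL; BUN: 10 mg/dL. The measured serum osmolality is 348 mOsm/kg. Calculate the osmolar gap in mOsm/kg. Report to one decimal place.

Calculated osmolality = 2·Na + glucose/18 + BUN/2.8
= 2·144 + 126/18 + 10/2.8
= 288 + 7 + 3.57
= 298.57 mOsm/kg ≈ 298.6 mOsm/kg
Osmolar gap = measured − calculated = 348 − 298.6 = 49.4 mOsm/kg

49.4 mOsm/kg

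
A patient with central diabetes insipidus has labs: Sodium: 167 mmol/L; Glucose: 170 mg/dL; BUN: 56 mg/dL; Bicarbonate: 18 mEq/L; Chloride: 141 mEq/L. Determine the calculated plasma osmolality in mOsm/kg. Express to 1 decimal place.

Calculated osmolality = 2·Na + glucose/18 + BUN/2.8
= 2·167 + 170/18 + 56/2.8
= 334 + 9.44 + 20
= 363.44 mOsm/kg

363.4 mOsm/kg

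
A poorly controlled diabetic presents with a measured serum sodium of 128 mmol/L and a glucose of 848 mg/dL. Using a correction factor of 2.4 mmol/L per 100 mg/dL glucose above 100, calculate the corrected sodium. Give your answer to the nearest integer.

146 mmol/L

Corrected Na = measured Na + 2.4 · (glucose − 100)/100
= 128 + 2.4 · (848 − 100)/100
= 128 + 18
= 146 mmol/L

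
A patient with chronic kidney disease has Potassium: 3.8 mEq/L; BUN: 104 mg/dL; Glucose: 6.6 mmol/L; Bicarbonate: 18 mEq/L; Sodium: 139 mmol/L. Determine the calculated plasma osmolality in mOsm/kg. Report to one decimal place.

Calculated osmolality = 2·Na + glucose + BUN/2.8
= 2·139 + 6.6 + 104/2.8
= 278 + 6.60 + 37.14
= 321.74 mOsm/kg

321.7 mOsm/kg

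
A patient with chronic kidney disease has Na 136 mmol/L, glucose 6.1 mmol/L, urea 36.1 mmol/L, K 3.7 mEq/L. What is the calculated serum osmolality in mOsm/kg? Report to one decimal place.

Calculated osmolality = 2·Na + glucose + urea
= 2·136 + 6.1 + 36.1
= 272 + 6.10 + 36.10
= 314.2 mOsm/kg

314.2 mOsm/kg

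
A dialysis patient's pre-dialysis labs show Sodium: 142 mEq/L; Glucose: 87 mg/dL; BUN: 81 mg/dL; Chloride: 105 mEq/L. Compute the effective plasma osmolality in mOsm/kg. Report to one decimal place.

Effective osmolality excludes urea (freely permeant across cell membranes):
2·Na + glucose/18
= 2·142 + 87/18
= 284 + 4.83
= 288.83 mOsm/kg

288.8 mOsm/kg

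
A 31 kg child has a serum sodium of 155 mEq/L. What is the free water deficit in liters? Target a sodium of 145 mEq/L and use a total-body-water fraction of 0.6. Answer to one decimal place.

1.3 L

TBW = 0.6 · 31 = 18.6 L
Free water deficit = TBW · (Na/145 − 1)
= 18.6 · (155/145 − 1)
= 18.6 · 0.069
= 1.28 L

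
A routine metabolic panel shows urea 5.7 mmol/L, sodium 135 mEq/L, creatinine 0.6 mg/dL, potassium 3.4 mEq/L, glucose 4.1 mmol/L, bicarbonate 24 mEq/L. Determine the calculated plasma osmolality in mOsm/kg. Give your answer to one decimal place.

Calculated osmolality = 2·Na + glucose + urea
= 2·135 + 4.1 + 5.7
= 270 + 4.10 + 5.70
= 279.8 mOsm/kg

279.8 mOsm/kg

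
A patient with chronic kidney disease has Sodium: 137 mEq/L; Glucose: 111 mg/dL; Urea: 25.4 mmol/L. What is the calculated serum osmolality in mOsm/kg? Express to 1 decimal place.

305.6 mOsm/kg

Calculated osmolality = 2·Na + glucose/18 + urea
= 2·137 + 111/18 + 25.4
= 274 + 6.17 + 25.40
= 305.57 mOsm/kg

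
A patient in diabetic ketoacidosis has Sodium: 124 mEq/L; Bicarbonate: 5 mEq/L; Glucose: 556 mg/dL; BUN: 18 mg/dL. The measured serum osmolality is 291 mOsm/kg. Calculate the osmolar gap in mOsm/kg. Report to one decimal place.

5.7 mOsm/kg

Calculated osmolality = 2·Na + glucose/18 + BUN/2.8
= 2·124 + 556/18 + 18/2.8
= 248 + 30.89 + 6.43
= 285.32 mOsm/kg ≈ 285.3 mOsm/kg
Osmolar gap = measured − calculated = 291 − 285.3 = 5.7 mOsm/kg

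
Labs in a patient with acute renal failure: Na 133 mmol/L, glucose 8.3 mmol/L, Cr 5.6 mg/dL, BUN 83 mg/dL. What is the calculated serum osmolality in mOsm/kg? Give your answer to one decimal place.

Calculated osmolality = 2·Na + glucose + BUN/2.8
= 2·133 + 8.3 + 83/2.8
= 266 + 8.30 + 29.64
= 303.94 mOsm/kg

303.9 mOsm/kg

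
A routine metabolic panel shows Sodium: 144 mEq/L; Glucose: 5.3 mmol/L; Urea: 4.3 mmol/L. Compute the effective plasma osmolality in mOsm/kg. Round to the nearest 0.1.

Effective osmolality excludes urea (freely permeant across cell membranes):
2·Na + glucose
= 2·144 + 5.3
= 288 + 5.3
= 293.3 mOsm/kg

293.3 mOsm/kg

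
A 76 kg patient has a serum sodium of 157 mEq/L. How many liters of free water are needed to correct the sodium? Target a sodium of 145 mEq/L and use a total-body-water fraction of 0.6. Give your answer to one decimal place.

3.8 L

TBW = 0.6 · 76 = 45.6 L
Free water deficit = TBW · (Na/145 − 1)
= 45.6 · (157/145 − 1)
= 45.6 · 0.0828
= 3.78 L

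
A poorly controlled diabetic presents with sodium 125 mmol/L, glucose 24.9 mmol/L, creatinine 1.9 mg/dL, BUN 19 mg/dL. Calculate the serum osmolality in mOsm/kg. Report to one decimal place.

Calculated osmolality = 2·Na + glucose + BUN/2.8
= 2·125 + 24.9 + 19/2.8
= 250 + 24.90 + 6.79
= 281.69 mOsm/kg

281.7 mOsm/kg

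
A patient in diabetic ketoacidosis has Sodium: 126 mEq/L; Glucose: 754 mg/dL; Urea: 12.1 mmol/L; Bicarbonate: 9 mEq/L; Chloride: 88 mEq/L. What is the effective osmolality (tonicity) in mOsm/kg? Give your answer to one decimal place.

293.9 mOsm/kg

Effective osmolality excludes urea (freely permeant across cell membranes):
2·Na + glucose/18
= 2·126 + 754/18
= 252 + 41.89
= 293.89 mOsm/kg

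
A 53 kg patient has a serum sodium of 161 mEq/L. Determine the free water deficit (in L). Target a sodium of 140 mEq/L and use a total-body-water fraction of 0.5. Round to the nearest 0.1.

4.0 L

TBW = 0.5 · 53 = 26.5 L
Free water deficit = TBW · (Na/140 − 1)
= 26.5 · (161/140 − 1)
= 26.5 · 0.15
= 3.97 L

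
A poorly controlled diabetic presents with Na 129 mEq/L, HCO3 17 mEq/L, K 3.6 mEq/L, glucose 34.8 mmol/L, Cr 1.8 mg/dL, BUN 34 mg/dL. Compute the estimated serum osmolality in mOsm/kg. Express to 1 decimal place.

Calculated osmolality = 2·Na + glucose + BUN/2.8
= 2·129 + 34.8 + 34/2.8
= 258 + 34.80 + 12.14
= 304.94 mOsm/kg

304.9 mOsm/kg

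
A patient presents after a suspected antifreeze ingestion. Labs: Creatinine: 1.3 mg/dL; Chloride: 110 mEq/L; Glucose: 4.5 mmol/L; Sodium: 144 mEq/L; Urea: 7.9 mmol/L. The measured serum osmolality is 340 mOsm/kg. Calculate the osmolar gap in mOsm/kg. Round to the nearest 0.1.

39.6 mOsm/kg

Calculated osmolality = 2·Na + glucose + urea
= 2·144 + 4.5 + 7.9
= 288 + 4.50 + 7.90
= 300.4 mOsm/kg ≈ 300.4 mOsm/kg
Osmolar gap = measured − calculated = 340 − 300.4 = 39.6 mOsm/kg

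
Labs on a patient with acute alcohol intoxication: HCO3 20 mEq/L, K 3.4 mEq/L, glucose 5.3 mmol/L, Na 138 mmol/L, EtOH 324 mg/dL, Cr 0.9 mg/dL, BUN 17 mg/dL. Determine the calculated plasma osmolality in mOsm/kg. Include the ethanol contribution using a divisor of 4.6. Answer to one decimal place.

Calculated osmolality = 2·Na + glucose + BUN/2.8 + ethanol/4.6
= 2·138 + 5.3 + 17/2.8 + 324/4.6
= 276 + 5.30 + 6.07 + 70.43
= 357.8 mOsm/kg

357.8 mOsm/kg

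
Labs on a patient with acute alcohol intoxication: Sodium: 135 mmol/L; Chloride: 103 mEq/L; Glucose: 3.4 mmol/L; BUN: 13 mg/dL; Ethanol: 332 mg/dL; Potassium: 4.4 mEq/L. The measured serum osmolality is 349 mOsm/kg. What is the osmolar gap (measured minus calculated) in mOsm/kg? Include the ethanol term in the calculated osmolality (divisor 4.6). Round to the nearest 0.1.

-1.2 mOsm/kg

Calculated osmolality = 2·Na + glucose + BUN/2.8 + ethanol/4.6
= 2·135 + 3.4 + 13/2.8 + 332/4.6
= 270 + 3.40 + 4.64 + 72.17
= 350.21 mOsm/kg ≈ 350.2 mOsm/kg
Osmolar gap = measured − calculated = 349 − 350.2 = -1.2 mOsm/kg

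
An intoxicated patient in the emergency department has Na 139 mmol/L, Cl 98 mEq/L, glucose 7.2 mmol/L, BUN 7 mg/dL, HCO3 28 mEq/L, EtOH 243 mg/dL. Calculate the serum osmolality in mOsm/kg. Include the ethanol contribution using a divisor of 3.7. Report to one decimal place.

Calculated osmolality = 2·Na + glucose + BUN/2.8 + ethanol/3.7
= 2·139 + 7.2 + 7/2.8 + 243/3.7
= 278 + 7.20 + 2.50 + 65.68
= 353.38 mOsm/kg

353.4 mOsm/kg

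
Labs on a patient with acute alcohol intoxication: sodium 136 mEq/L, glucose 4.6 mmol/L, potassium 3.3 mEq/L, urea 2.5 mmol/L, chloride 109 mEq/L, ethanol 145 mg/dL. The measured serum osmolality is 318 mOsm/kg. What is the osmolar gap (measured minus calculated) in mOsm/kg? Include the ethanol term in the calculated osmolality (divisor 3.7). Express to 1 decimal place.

Calculated osmolality = 2·Na + glucose + urea + ethanol/3.7
= 2·136 + 4.6 + 2.5 + 145/3.7
= 272 + 4.60 + 2.50 + 39.19
= 318.29 mOsm/kg ≈ 318.3 mOsm/kg
Osmolar gap = measured − calculated = 318 − 318.3 = -0.3 mOsm/kg

-0.3 mOsm/kg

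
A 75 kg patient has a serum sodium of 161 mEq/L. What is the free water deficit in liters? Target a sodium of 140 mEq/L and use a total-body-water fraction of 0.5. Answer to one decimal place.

5.6 L

TBW = 0.5 · 75 = 37.5 L
Free water deficit = TBW · (Na/140 − 1)
= 37.5 · (161/140 − 1)
= 37.5 · 0.15
= 5.62 L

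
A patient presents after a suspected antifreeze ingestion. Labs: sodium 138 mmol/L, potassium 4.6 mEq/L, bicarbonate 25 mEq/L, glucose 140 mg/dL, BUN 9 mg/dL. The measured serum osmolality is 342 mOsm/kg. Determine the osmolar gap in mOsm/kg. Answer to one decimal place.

55.0 mOsm/kg

Calculated osmolality = 2·Na + glucose/18 + BUN/2.8
= 2·138 + 140/18 + 9/2.8
= 276 + 7.78 + 3.21
= 286.99 mOsm/kg ≈ 287.0 mOsm/kg
Osmolar gap = measured − calculated = 342 − 287.0 = 55.0 mOsm/kg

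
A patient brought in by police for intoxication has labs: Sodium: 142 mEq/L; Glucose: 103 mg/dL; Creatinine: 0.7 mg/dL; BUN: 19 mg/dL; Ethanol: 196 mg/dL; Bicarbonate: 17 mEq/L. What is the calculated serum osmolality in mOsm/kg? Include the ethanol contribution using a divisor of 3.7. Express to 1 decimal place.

349.5 mOsm/kg

Calculated osmolality = 2·Na + glucose/18 + BUN/2.8 + ethanol/3.7
= 2·142 + 103/18 + 19/2.8 + 196/3.7
= 284 + 5.72 + 6.79 + 52.97
= 349.48 mOsm/kg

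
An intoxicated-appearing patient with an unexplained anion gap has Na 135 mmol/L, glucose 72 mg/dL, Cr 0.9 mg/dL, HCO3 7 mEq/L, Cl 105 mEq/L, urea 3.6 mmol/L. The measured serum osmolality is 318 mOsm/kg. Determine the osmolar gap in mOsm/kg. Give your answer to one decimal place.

Calculated osmolality = 2·Na + glucose/18 + urea
= 2·135 + 72/18 + 3.6
= 270 + 4 + 3.60
= 277.6 mOsm/kg ≈ 277.6 mOsm/kg
Osmolar gap = measured − calculated = 318 − 277.6 = 40.4 mOsm/kg

40.4 mOsm/kg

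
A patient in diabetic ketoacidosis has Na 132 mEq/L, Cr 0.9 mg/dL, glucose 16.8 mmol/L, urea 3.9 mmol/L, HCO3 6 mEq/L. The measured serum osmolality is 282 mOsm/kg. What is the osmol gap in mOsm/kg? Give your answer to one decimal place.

-2.7 mOsm/kg

Calculated osmolality = 2·Na + glucose + urea
= 2·132 + 16.8 + 3.9
= 264 + 16.80 + 3.90
= 284.7 mOsm/kg ≈ 284.7 mOsm/kg
Osmolar gap = measured − calculated = 282 − 284.7 = -2.7 mOsm/kg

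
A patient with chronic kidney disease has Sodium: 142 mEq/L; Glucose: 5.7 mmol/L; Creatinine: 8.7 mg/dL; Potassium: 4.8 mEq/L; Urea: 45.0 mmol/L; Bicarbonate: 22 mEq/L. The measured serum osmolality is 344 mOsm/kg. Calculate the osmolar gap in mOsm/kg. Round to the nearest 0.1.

Calculated osmolality = 2·Na + glucose + urea
= 2·142 + 5.7 + 45
= 284 + 5.70 + 45
= 334.7 mOsm/kg ≈ 334.7 mOsm/kg
Osmolar gap = measured − calculated = 344 − 334.7 = 9.3 mOsm/kg

9.3 mOsm/kg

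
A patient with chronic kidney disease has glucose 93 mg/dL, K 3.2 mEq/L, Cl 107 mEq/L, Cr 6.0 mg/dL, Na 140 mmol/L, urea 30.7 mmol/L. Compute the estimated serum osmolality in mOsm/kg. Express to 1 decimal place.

315.9 mOsm/kg

Calculated osmolality = 2·Na + glucose/18 + urea
= 2·140 + 93/18 + 30.7
= 280 + 5.17 + 30.70
= 315.87 mOsm/kg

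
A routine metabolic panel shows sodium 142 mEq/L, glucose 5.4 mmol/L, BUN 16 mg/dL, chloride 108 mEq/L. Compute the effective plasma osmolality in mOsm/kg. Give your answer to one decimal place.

289.4 mOsm/kg

Effective osmolality excludes urea (freely permeant across cell membranes):
2·Na + glucose
= 2·142 + 5.4
= 284 + 5.4
= 289.4 mOsm/kg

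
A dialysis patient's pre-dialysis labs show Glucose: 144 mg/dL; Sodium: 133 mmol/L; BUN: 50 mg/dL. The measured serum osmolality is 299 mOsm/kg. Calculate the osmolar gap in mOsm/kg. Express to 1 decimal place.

7.1 mOsm/kg

Calculated osmolality = 2·Na + glucose/18 + BUN/2.8
= 2·133 + 144/18 + 50/2.8
= 266 + 8 + 17.86
= 291.86 mOsm/kg ≈ 291.9 mOsm/kg
Osmolar gap = measured − calculated = 299 − 291.9 = 7.1 mOsm/kg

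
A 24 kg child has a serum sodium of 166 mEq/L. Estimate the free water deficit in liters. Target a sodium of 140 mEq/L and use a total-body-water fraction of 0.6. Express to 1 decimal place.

2.7 L

TBW = 0.6 · 24 = 14.4 L
Free water deficit = TBW · (Na/140 − 1)
= 14.4 · (166/140 − 1)
= 14.4 · 0.1857
= 2.67 L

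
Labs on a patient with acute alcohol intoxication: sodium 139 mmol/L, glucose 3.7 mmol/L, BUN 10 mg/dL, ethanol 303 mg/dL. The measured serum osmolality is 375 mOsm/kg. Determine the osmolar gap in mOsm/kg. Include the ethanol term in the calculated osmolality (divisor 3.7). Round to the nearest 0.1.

Calculated osmolality = 2·Na + glucose + BUN/2.8 + ethanol/3.7
= 2·139 + 3.7 + 10/2.8 + 303/3.7
= 278 + 3.70 + 3.57 + 81.89
= 367.16 mOsm/kg ≈ 367.2 mOsm/kg
Osmolar gap = measured − calculated = 375 − 367.2 = 7.8 mOsm/kg

7.8 mOsm/kg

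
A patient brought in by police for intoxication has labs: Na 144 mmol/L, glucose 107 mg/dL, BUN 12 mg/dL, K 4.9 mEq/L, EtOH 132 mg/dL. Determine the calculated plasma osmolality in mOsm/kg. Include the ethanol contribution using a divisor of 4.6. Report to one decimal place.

326.9 mOsm/kg

Calculated osmolality = 2·Na + glucose/18 + BUN/2.8 + ethanol/4.6
= 2·144 + 107/18 + 12/2.8 + 132/4.6
= 288 + 5.94 + 4.29 + 28.70
= 326.93 mOsm/kg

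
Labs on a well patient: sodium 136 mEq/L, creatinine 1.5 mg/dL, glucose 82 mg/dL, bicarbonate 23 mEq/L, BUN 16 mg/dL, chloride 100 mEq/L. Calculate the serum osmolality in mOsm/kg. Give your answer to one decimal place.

Calculated osmolality = 2·Na + glucose/18 + BUN/2.8
= 2·136 + 82/18 + 16/2.8
= 272 + 4.56 + 5.71
= 282.27 mOsm/kg

282.3 mOsm/kg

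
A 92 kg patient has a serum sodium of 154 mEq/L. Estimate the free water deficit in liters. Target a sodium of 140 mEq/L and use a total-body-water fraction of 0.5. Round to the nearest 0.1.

TBW = 0.5 · 92 = 46 L
Free water deficit = TBW · (Na/140 − 1)
= 46 · (154/140 − 1)
= 46 · 0.1
= 4.6 L

4.6 L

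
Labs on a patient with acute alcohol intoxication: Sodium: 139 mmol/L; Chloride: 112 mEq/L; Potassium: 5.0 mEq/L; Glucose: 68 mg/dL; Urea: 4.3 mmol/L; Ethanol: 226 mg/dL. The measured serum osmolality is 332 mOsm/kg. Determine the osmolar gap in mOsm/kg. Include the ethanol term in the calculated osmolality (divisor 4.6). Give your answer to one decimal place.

Calculated osmolality = 2·Na + glucose/18 + urea + ethanol/4.6
= 2·139 + 68/18 + 4.3 + 226/4.6
= 278 + 3.78 + 4.30 + 49.13
= 335.21 mOsm/kg ≈ 335.2 mOsm/kg
Osmolar gap = measured − calculated = 332 − 335.2 = -3.2 mOsm/kg

-3.2 mOsm/kg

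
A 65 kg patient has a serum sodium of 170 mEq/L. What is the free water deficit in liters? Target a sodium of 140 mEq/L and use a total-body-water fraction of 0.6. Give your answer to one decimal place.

TBW = 0.6 · 65 = 39 L
Free water deficit = TBW · (Na/140 − 1)
= 39 · (170/140 − 1)
= 39 · 0.2143
= 8.36 L

8.4 L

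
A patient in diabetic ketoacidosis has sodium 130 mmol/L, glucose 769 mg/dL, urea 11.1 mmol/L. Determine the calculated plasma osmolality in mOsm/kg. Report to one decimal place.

313.8 mOsm/kg

Calculated osmolality = 2·Na + glucose/18 + urea
= 2·130 + 769/18 + 11.1
= 260 + 42.72 + 11.10
= 313.82 mOsm/kg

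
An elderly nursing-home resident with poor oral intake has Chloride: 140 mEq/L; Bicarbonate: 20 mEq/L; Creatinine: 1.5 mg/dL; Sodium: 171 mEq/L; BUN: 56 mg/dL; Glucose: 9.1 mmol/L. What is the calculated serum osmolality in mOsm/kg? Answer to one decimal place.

Calculated osmolality = 2·Na + glucose + BUN/2.8
= 2·171 + 9.1 + 56/2.8
= 342 + 9.10 + 20
= 371.1 mOsm/kg

371.1 mOsm/kg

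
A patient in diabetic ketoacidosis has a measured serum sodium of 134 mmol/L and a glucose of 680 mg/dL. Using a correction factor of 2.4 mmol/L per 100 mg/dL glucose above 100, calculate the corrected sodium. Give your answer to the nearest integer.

148 mmol/L

Corrected Na = measured Na + 2.4 · (glucose − 100)/100
= 134 + 2.4 · (680 − 100)/100
= 134 + 13.9
= 147.9 mmol/L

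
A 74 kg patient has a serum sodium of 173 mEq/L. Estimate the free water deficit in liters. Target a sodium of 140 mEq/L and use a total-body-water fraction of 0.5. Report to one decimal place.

8.7 L

TBW = 0.5 · 74 = 37 L
Free water deficit = TBW · (Na/140 − 1)
= 37 · (173/140 − 1)
= 37 · 0.2357
= 8.72 L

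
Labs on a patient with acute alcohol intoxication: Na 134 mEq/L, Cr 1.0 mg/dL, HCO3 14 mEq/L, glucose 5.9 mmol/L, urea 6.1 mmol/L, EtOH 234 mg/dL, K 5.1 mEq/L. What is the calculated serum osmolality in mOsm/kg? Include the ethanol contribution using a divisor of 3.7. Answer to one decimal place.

343.2 mOsm/kg

Calculated osmolality = 2·Na + glucose + urea + ethanol/3.7
= 2·134 + 5.9 + 6.1 + 234/3.7
= 268 + 5.90 + 6.10 + 63.24
= 343.24 mOsm/kg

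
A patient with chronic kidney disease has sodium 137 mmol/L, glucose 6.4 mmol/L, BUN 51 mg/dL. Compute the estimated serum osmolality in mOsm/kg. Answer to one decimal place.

298.6 mOsm/kg

Calculated osmolality = 2·Na + glucose + BUN/2.8
= 2·137 + 6.4 + 51/2.8
= 274 + 6.40 + 18.21
= 298.61 mOsm/kg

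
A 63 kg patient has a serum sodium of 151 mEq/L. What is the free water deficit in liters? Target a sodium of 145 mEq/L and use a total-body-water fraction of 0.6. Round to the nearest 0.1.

1.6 L

TBW = 0.6 · 63 = 37.8 L
Free water deficit = TBW · (Na/145 − 1)
= 37.8 · (151/145 − 1)
= 37.8 · 0.0414
= 1.56 L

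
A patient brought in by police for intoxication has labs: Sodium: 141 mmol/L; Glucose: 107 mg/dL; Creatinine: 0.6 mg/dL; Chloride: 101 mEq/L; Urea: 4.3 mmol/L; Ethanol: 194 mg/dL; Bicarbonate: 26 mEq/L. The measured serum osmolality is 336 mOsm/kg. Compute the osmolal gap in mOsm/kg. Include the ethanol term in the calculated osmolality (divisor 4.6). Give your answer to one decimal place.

1.6 mOsm/kg

Calculated osmolality = 2·Na + glucose/18 + urea + ethanol/4.6
= 2·141 + 107/18 + 4.3 + 194/4.6
= 282 + 5.94 + 4.30 + 42.17
= 334.41 mOsm/kg ≈ 334.4 mOsm/kg
Osmolar gap = measured − calculated = 336 − 334.4 = 1.6 mOsm/kg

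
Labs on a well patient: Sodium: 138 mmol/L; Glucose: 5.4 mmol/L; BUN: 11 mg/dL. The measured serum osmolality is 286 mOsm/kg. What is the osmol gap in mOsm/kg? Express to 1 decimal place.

Calculated osmolality = 2·Na + glucose + BUN/2.8
= 2·138 + 5.4 + 11/2.8
= 276 + 5.40 + 3.93
= 285.33 mOsm/kg ≈ 285.3 mOsm/kg
Osmolar gap = measured − calculated = 286 − 285.3 = 0.7 mOsm/kg

0.7 mOsm/kg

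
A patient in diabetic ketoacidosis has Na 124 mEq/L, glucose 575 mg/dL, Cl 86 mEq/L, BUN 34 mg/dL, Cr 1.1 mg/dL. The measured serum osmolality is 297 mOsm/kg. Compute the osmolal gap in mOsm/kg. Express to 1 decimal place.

Calculated osmolality = 2·Na + glucose/18 + BUN/2.8
= 2·124 + 575/18 + 34/2.8
= 248 + 31.94 + 12.14
= 292.08 mOsm/kg ≈ 292.1 mOsm/kg
Osmolar gap = measured − calculated = 297 − 292.1 = 4.9 mOsm/kg

4.9 mOsm/kg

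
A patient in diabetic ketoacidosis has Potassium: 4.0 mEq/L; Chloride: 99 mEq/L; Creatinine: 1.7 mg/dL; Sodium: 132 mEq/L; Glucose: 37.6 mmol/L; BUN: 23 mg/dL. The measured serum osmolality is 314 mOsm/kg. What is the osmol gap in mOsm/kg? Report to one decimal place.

Calculated osmolality = 2·Na + glucose + BUN/2.8
= 2·132 + 37.6 + 23/2.8
= 264 + 37.60 + 8.21
= 309.81 mOsm/kg ≈ 309.8 mOsm/kg
Osmolar gap = measured − calculated = 314 − 309.8 = 4.2 mOsm/kg

4.2 mOsm/kg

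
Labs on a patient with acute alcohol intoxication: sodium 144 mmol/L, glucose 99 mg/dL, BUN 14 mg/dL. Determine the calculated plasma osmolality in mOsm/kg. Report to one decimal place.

298.5 mOsm/kg

Calculated osmolality = 2·Na + glucose/18 + BUN/2.8
= 2·144 + 99/18 + 14/2.8
= 288 + 5.50 + 5
= 298.5 mOsm/kg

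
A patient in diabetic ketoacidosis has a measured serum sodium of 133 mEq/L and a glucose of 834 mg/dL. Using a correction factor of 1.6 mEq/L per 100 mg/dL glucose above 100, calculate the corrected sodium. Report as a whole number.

145 mEq/L

Corrected Na = measured Na + 1.6 · (glucose − 100)/100
= 133 + 1.6 · (834 − 100)/100
= 133 + 11.7
= 144.7 mEq/L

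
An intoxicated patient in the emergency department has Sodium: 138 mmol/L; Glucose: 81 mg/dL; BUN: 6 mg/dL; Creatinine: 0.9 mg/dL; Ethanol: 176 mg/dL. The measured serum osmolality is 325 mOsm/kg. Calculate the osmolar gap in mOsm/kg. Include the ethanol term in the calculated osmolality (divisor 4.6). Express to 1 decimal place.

4.1 mOsm/kg

Calculated osmolality = 2·Na + glucose/18 + BUN/2.8 + ethanol/4.6
= 2·138 + 81/18 + 6/2.8 + 176/4.6
= 276 + 4.50 + 2.14 + 38.26
= 320.9 mOsm/kg ≈ 320.9 mOsm/kg
Osmolar gap = measured − calculated = 325 − 320.9 = 4.1 mOsm/kg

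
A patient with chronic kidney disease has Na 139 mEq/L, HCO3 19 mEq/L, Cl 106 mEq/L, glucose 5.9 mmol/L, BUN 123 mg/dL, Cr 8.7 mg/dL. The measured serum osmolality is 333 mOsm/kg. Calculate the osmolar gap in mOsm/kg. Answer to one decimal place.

Calculated osmolality = 2·Na + glucose + BUN/2.8
= 2·139 + 5.9 + 123/2.8
= 278 + 5.90 + 43.93
= 327.83 mOsm/kg ≈ 327.8 mOsm/kg
Osmolar gap = measured − calculated = 333 − 327.8 = 5.2 mOsm/kg

5.2 mOsm/kg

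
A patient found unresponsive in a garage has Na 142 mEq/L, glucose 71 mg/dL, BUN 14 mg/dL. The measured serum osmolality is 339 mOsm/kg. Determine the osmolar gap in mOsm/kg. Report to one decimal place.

46.1 mOsm/kg

Calculated osmolality = 2·Na + glucose/18 + BUN/2.8
= 2·142 + 71/18 + 14/2.8
= 284 + 3.94 + 5
= 292.94 mOsm/kg ≈ 292.9 mOsm/kg
Osmolar gap = measured − calculated = 339 − 292.9 = 46.1 mOsm/kg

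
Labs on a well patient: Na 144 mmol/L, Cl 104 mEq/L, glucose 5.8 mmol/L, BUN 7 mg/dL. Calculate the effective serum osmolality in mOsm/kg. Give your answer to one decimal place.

Effective osmolality excludes urea (freely permeant across cell membranes):
2·Na + glucose
= 2·144 + 5.8
= 288 + 5.8
= 293.8 mOsm/kg

293.8 mOsm/kg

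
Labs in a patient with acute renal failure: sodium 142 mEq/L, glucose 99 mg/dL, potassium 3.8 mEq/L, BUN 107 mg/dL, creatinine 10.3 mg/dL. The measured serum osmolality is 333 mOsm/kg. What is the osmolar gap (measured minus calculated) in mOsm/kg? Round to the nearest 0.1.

Calculated osmolality = 2·Na + glucose/18 + BUN/2.8
= 2·142 + 99/18 + 107/2.8
= 284 + 5.50 + 38.21
= 327.71 mOsm/kg ≈ 327.7 mOsm/kg
Osmolar gap = measured − calculated = 333 − 327.7 = 5.3 mOsm/kg

5.3 mOsm/kg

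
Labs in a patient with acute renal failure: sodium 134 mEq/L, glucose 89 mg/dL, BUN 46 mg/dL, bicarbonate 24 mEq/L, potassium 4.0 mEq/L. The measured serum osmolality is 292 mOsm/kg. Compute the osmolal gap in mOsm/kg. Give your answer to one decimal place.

2.6 mOsm/kg

Calculated osmolality = 2·Na + glucose/18 + BUN/2.8
= 2·134 + 89/18 + 46/2.8
= 268 + 4.94 + 16.43
= 289.37 mOsm/kg ≈ 289.4 mOsm/kg
Osmolar gap = measured − calculated = 292 − 289.4 = 2.6 mOsm/kg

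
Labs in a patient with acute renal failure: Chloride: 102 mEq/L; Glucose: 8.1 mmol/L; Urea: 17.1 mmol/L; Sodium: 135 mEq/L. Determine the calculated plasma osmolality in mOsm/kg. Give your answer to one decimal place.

Calculated osmolality = 2·Na + glucose + urea
= 2·135 + 8.1 + 17.1
= 270 + 8.10 + 17.10
= 295.2 mOsm/kg

295.2 mOsm/kg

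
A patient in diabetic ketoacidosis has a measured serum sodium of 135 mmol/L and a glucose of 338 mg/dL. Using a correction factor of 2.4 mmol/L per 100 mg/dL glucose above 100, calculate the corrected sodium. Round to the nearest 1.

Corrected Na = measured Na + 2.4 · (glucose − 100)/100
= 135 + 2.4 · (338 − 100)/100
= 135 + 5.7
= 140.7 mmol/L

141 mmol/L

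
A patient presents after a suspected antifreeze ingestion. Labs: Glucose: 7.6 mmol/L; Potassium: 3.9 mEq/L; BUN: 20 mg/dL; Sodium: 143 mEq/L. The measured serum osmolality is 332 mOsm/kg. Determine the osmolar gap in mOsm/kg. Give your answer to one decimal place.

31.3 mOsm/kg

Calculated osmolality = 2·Na + glucose + BUN/2.8
= 2·143 + 7.6 + 20/2.8
= 286 + 7.60 + 7.14
= 300.74 mOsm/kg ≈ 300.7 mOsm/kg
Osmolar gap = measured − calculated = 332 − 300.7 = 31.3 mOsm/kg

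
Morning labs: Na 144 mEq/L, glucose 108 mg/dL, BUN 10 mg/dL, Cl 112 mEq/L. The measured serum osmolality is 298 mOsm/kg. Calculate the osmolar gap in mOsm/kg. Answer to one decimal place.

0.4 mOsm/kg

Calculated osmolality = 2·Na + glucose/18 + BUN/2.8
= 2·144 + 108/18 + 10/2.8
= 288 + 6 + 3.57
= 297.57 mOsm/kg ≈ 297.6 mOsm/kg
Osmolar gap = measured − calculated = 298 − 297.6 = 0.4 mOsm/kg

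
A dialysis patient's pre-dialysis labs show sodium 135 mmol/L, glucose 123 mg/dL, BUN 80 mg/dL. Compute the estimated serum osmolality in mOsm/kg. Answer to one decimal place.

Calculated osmolality = 2·Na + glucose/18 + BUN/2.8
= 2·135 + 123/18 + 80/2.8
= 270 + 6.83 + 28.57
= 305.4 mOsm/kg

305.4 mOsm/kg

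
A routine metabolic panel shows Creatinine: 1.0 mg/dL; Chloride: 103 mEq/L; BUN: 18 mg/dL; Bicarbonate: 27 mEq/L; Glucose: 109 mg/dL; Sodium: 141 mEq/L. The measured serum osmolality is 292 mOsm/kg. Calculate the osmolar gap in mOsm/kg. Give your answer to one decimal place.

-2.5 mOsm/kg

Calculated osmolality = 2·Na + glucose/18 + BUN/2.8
= 2·141 + 109/18 + 18/2.8
= 282 + 6.06 + 6.43
= 294.49 mOsm/kg ≈ 294.5 mOsm/kg
Osmolar gap = measured − calculated = 292 − 294.5 = -2.5 mOsm/kg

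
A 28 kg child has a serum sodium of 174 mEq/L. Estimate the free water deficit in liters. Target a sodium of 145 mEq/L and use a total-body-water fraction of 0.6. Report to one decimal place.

TBW = 0.6 · 28 = 16.8 L
Free water deficit = TBW · (Na/145 − 1)
= 16.8 · (174/145 − 1)
= 16.8 · 0.2
= 3.36 L

3.4 L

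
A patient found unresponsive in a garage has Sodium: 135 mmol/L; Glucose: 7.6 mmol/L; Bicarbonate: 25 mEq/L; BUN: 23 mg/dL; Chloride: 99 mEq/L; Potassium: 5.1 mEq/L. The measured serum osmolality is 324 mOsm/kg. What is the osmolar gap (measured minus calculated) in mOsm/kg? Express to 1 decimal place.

Calculated osmolality = 2·Na + glucose + BUN/2.8
= 2·135 + 7.6 + 23/2.8
= 270 + 7.60 + 8.21
= 285.81 mOsm/kg ≈ 285.8 mOsm/kg
Osmolar gap = measured − calculated = 324 − 285.8 = 38.2 mOsm/kg

38.2 mOsm/kg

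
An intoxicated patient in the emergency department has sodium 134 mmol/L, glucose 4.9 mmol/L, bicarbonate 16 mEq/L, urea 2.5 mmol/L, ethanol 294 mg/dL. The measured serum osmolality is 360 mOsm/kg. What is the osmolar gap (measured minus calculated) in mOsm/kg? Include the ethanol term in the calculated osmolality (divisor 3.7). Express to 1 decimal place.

5.1 mOsm/kg

Calculated osmolality = 2·Na + glucose + urea + ethanol/3.7
= 2·134 + 4.9 + 2.5 + 294/3.7
= 268 + 4.90 + 2.50 + 79.46
= 354.86 mOsm/kg ≈ 354.9 mOsm/kg
Osmolar gap = measured − calculated = 360 − 354.9 = 5.1 mOsm/kg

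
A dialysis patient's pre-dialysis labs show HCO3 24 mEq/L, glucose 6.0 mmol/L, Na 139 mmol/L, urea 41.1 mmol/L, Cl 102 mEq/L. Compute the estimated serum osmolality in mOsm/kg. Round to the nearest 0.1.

Calculated osmolality = 2·Na + glucose + urea
= 2·139 + 6 + 41.1
= 278 + 6 + 41.10
= 325.1 mOsm/kg

325.1 mOsm/kg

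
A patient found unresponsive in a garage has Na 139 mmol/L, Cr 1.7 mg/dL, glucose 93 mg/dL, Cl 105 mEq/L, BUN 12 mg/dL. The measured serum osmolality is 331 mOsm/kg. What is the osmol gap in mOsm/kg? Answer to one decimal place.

43.5 mOsm/kg

Calculated osmolality = 2·Na + glucose/18 + BUN/2.8
= 2·139 + 93/18 + 12/2.8
= 278 + 5.17 + 4.29
= 287.46 mOsm/kg ≈ 287.5 mOsm/kg
Osmolar gap = measured − calculated = 331 − 287.5 = 43.5 mOsm/kg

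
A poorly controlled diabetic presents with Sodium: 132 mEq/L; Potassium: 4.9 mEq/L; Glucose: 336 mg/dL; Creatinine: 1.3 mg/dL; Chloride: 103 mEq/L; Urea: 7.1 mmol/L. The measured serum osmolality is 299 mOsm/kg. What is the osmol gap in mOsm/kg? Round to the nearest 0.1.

Calculated osmolality = 2·Na + glucose/18 + urea
= 2·132 + 336/18 + 7.1
= 264 + 18.67 + 7.10
= 289.77 mOsm/kg ≈ 289.8 mOsm/kg
Osmolar gap = measured − calculated = 299 − 289.8 = 9.2 mOsm/kg

9.2 mOsm/kg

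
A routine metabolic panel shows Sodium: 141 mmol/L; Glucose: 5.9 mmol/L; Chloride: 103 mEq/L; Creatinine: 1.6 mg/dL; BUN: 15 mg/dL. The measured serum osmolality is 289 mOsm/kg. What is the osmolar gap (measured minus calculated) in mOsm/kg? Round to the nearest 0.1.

-4.3 mOsm/kg

Calculated osmolality = 2·Na + glucose + BUN/2.8
= 2·141 + 5.9 + 15/2.8
= 282 + 5.90 + 5.36
= 293.26 mOsm/kg ≈ 293.3 mOsm/kg
Osmolar gap = measured − calculated = 289 − 293.3 = -4.3 mOsm/kg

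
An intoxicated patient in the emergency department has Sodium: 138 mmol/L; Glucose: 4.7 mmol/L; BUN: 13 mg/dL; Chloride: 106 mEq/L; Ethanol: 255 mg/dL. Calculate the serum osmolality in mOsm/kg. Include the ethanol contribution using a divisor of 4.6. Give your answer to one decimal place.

340.8 mOsm/kg

Calculated osmolality = 2·Na + glucose + BUN/2.8 + ethanol/4.6
= 2·138 + 4.7 + 13/2.8 + 255/4.6
= 276 + 4.70 + 4.64 + 55.43
= 340.77 mOsm/kg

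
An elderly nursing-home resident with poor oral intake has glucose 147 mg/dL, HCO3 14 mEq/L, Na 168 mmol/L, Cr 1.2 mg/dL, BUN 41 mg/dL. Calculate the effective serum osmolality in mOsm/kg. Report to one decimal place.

344.2 mOsm/kg

Effective osmolality excludes urea (freely permeant across cell membranes):
2·Na + glucose/18
= 2·168 + 147/18
= 336 + 8.17
= 344.17 mOsm/kg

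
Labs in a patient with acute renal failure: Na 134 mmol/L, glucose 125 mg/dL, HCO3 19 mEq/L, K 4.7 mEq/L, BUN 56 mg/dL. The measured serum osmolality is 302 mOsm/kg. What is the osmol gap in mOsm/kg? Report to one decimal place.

Calculated osmolality = 2·Na + glucose/18 + BUN/2.8
= 2·134 + 125/18 + 56/2.8
= 268 + 6.94 + 20
= 294.94 mOsm/kg ≈ 294.9 mOsm/kg
Osmolar gap = measured − calculated = 302 − 294.9 = 7.1 mOsm/kg

7.1 mOsm/kg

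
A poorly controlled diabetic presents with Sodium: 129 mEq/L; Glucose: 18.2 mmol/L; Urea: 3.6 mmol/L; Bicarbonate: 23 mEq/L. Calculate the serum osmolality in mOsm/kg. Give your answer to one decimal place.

279.8 mOsm/kg

Calculated osmolality = 2·Na + glucose + urea
= 2·129 + 18.2 + 3.6
= 258 + 18.20 + 3.60
= 279.8 mOsm/kg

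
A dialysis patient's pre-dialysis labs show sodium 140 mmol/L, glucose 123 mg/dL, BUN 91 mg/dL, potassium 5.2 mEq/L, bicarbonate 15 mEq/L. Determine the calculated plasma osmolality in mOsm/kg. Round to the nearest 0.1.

Calculated osmolality = 2·Na + glucose/18 + BUN/2.8
= 2·140 + 123/18 + 91/2.8
= 280 + 6.83 + 32.50
= 319.33 mOsm/kg

319.3 mOsm/kg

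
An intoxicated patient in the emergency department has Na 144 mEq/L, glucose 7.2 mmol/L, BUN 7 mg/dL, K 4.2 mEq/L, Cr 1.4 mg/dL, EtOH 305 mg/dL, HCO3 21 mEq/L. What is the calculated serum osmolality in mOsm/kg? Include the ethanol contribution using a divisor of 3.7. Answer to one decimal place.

Calculated osmolality = 2·Na + glucose + BUN/2.8 + ethanol/3.7
= 2·144 + 7.2 + 7/2.8 + 305/3.7
= 288 + 7.20 + 2.50 + 82.43
= 380.13 mOsm/kg

380.1 mOsm/kg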